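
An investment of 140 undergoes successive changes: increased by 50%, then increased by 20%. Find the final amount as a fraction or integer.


Start: 140
Step 1: increase by 50% => multiply by 150/100
  140 * 150/100 = 210
Step 2: increase by 20% => multiply by 120/100
  210 * 120/100 = 252
Final value = 252

252


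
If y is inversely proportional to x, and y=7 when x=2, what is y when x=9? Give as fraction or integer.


Inverse proportion: y = k/x
Find k: k = 2 * 7 = 14
Compute y at x=9: y = 14/9
y = 14/9

14/9


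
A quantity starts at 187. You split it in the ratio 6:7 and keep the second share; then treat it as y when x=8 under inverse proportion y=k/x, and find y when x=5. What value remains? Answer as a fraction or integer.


Start with 187.
Step 1: Split 6:7, second share = 187 * 7/13 = 1309/13
Step 2: Inverse prop: k = (1309/13)*8; new y = k/5 = 1309/13*8/5 = 10472/65
Final result = 10472/65

10472/65


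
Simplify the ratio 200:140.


Find GCD(200, 140)
GCD = 20
Divide both by 20: 200/20 = 10, 140/20 = 7
Simplified ratio = 10:7

10:7


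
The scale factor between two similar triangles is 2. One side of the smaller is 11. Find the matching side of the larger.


Similar triangles have proportional sides
Scale factor = 2
Smaller side = 11
Corresponding larger side = 11 * 2
= 22

22


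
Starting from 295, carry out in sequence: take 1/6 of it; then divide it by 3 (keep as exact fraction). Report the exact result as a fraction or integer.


Start with 295.
Step 1: Take 1/6: 295 * 1/6 = 295/6
Step 2: Divide by 3: 295/6 / 3 = 295/18
Final result = 295/18

295/18


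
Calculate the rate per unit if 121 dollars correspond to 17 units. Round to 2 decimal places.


Total dollars = 121
Number of units = 17
Unit rate = 121 / 17
= 7.12 dollars per unit

7.12


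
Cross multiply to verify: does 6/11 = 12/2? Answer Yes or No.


Cross multiply to check 6/11 = 12/2
Left cross product: 6 * 2 = 12
Right cross product: 11 * 12 = 132
12 != 132
Not equal, so proportions differ => No

No


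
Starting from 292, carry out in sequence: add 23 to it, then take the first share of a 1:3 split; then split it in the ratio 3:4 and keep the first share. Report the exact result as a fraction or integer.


Start with 292.
Step 1: Add 23: 292+23=315; split 1:3 first = 315*1/4 = 315/4
Step 2: Split 3:4, first share = 315/4 * 3/7 = 135/4
Final result = 135/4

135/4


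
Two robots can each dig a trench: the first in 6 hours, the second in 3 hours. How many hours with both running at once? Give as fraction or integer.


Rate of A = 1/6 job per hour
Rate of B = 1/3 job per hour
Combined rate = 1/6 + 1/3
Find common denominator: (3 + 6)/(6*3) = 9/18
Combined rate = 1/2 job per hour
Time together = 1 / (1/2) = 2 hours

2


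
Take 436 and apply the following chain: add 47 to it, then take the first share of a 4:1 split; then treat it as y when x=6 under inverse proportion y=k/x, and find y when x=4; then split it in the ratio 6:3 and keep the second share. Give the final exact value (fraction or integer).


Start with 436.
Step 1: Add 47: 436+47=483; split 4:1 first = 483*4/5 = 1932/5
Step 2: Inverse prop: k = (1932/5)*6; new y = k/4 = 1932/5*6/4 = 2898/5
Step 3: Split 6:3, second share = 2898/5 * 3/9 = 966/5
Final result = 966/5

966/5


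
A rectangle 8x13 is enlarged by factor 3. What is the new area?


Original dimensions: 8 x 13
Enlargement factor = 3
New width = 8 * 3 = 24
New height = 13 * 3 = 39
New area = 24 * 39 = 936

936


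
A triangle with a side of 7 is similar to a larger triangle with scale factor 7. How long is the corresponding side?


Similar triangles have proportional sides
Scale factor = 7
Smaller side = 7
Corresponding larger side = 7 * 7
= 49

49


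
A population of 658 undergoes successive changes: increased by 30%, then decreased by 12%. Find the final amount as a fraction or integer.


Start: 658
Step 1: increase by 30% => multiply by 130/100
  658 * 130/100 = 4277/5
Step 2: decrease by 12% => multiply by 88/100
  4277/5 * 88/100 = 94094/125
Final value = 94094/125

94094/125


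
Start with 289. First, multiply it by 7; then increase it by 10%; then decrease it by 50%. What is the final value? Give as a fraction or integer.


Start with 289.
Step 1: Multiply by 7: 289 * 7 = 2023
Step 2: Increase by 10%: 2023 * 110/100 = 22253/10
Step 3: Decrease by 50%: 22253/10 * 50/100 = 22253/20
Final result = 22253/20

22253/20


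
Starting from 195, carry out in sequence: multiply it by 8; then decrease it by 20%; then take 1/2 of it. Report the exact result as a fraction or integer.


Start with 195.
Step 1: Multiply by 8: 195 * 8 = 1560
Step 2: Decrease by 20%: 1560 * 80/100 = 1248
Step 3: Take 1/2: 1248 * 1/2 = 624
Final result = 624

624


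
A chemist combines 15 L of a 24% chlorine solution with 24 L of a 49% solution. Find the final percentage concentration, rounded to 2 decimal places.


Solute in mixture 1 = 24% of 15 L = 15*24/100 = 18/5 L
Solute in mixture 2 = 49% of 24 L = 24*49/100 = 294/25 L
Total solute = 18/5 + 294/25 = 384/25 L
Total volume = 15 + 24 = 39 L
Final concentration = 384/25/39 * 100 = 39.38%

39.38


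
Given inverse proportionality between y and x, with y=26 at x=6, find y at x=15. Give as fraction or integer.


Inverse proportion: y = k/x
Find k: k = 6 * 26 = 156
Compute y at x=15: y = 156/15
y = 52/5

52/5


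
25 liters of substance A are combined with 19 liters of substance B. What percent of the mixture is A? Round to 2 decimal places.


Volume of A = 25 L
Volume of B = 19 L
Total volume = 25 + 19 = 44 L
Percentage of A = (25/44) * 100
= 56.82%

56.82


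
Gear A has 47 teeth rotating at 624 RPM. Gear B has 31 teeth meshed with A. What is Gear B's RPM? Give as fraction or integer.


Gear ratio: teeth_A * RPM_A = teeth_B * RPM_B
47 * 624 = 31 * RPM_B
29328 = 31 * RPM_B
RPM_B = 29328 / 31
RPM_B = 29328/31

29328/31


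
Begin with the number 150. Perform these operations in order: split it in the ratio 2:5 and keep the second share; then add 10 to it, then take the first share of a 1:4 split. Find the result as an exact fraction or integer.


Start with 150.
Step 1: Split 2:5, second share = 150 * 5/7 = 750/7
Step 2: Add 10: 750/7+10=820/7; split 1:4 first = 820/7*1/5 = 164/7
Final result = 164/7

164/7


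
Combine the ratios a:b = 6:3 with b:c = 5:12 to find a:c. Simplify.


Given a:b = 6:3 and b:c = 5:12
Make b consistent. Multiply first ratio by 5: a:b = 30:15
Multiply second ratio by 3: b:c = 15:36
Now b = 15 in both, so a:b:c = 30:15:36
Therefore a:c = 30:36
Simplify by GCD: a:c = 5:6

5:6


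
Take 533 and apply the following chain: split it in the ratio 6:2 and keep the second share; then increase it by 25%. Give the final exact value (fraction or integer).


Start with 533.
Step 1: Split 6:2, second share = 533 * 2/8 = 533/4
Step 2: Increase by 25%: 533/4 * 125/100 = 2665/16
Final result = 2665/16

2665/16


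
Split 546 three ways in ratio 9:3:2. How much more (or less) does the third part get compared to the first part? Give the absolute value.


Total parts = 9 + 3 + 2 = 14
Value per part = 546 / 14 = 39
Shares: 9*39=351, 3*39=117, 2*39=78
Third share = 78, first share = 351
Difference = |78 - 351| = 273

273


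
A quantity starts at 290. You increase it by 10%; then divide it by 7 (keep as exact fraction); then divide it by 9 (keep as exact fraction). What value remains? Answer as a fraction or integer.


Start with 290.
Step 1: Increase by 10%: 290 * 110/100 = 319
Step 2: Divide by 7: 319 / 7 = 319/7
Step 3: Divide by 9: 319/7 / 9 = 319/63
Final result = 319/63

319/63


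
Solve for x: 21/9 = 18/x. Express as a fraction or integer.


Setting up: 21/9 = 18/x
Cross multiply: 21 * x = 9 * 18
21x = 162
x = 162/21
x = 54/7

54/7


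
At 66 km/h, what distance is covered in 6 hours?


Using distance = speed * time
Speed = 66 km/h
Time = 6 hours
Distance = 66 * 6
= 396 km

396


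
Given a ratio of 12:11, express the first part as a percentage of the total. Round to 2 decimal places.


Total parts = 12 + 11 = 23
First part fraction = 12/23
Percentage = (12/23) * 100
= 0.521739 * 100
= 52.17%

52.17


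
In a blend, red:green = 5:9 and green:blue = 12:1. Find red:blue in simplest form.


Given a:b = 5:9 and b:c = 12:1
Make b consistent. Multiply first ratio by 12: a:b = 60:108
Multiply second ratio by 9: b:c = 108:9
Now b = 108 in both, so a:b:c = 60:108:9
Therefore a:c = 60:9
Simplify by GCD: a:c = 20:3

20:3


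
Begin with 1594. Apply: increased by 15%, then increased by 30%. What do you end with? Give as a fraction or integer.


Start: 1594
Step 1: increase by 15% => multiply by 115/100
  1594 * 115/100 = 18331/10
Step 2: increase by 30% => multiply by 130/100
  18331/10 * 130/100 = 238303/100
Final value = 238303/100

238303/100


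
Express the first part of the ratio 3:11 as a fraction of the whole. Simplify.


Total parts = 3 + 11 = 14
First part fraction = 3/14
Simplify: 3/14 = 3/14

3/14


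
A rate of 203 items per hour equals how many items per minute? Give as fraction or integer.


Converting from per hour to per minute
Rate = 203 items per hour
Divide by 60: 203/60
= 203/60 items per minute

203/60


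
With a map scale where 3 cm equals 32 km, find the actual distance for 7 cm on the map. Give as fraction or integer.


Map scale: 3 cm = 32 km
Measured distance on map = 7 cm
Set up proportion: 7 * 32 / 3
= 224 / 3
= 224/3 km

224/3


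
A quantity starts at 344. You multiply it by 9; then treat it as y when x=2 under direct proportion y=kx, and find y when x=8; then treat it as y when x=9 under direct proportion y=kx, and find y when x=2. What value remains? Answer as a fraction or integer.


Start with 344.
Step 1: Multiply by 9: 344 * 9 = 3096
Step 2: Direct prop: k = (3096)/2; new y = k*8 = 3096*8/2 = 12384
Step 3: Direct prop: k = (12384)/9; new y = k*2 = 12384*2/9 = 2752
Final result = 2752

2752


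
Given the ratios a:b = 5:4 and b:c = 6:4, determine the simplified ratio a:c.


Given a:b = 5:4 and b:c = 6:4
Make b consistent. Multiply first ratio by 6: a:b = 30:24
Multiply second ratio by 4: b:c = 24:16
Now b = 24 in both, so a:b:c = 30:24:16
Therefore a:c = 30:16
Simplify by GCD: a:c = 15:8

15:8


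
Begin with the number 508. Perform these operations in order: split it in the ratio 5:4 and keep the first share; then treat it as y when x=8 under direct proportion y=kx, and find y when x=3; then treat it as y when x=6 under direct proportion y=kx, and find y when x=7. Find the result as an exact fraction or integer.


Start with 508.
Step 1: Split 5:4, first share = 508 * 5/9 = 2540/9
Step 2: Direct prop: k = (2540/9)/8; new y = k*3 = 2540/9*3/8 = 635/6
Step 3: Direct prop: k = (635/6)/6; new y = k*7 = 635/6*7/6 = 4445/36
Final result = 4445/36

4445/36


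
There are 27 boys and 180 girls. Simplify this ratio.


Find GCD(27, 180)
GCD = 9
Divide both by 9: 27/9 = 3, 180/9 = 20
Simplified ratio = 3:20

3:20


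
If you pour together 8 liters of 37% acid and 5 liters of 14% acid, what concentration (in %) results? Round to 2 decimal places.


Solute in mixture 1 = 37% of 8 L = 8*37/100 = 74/25 L
Solute in mixture 2 = 14% of 5 L = 5*14/100 = 7/10 L
Total solute = 74/25 + 7/10 = 183/50 L
Total volume = 8 + 5 = 13 L
Final concentration = 183/50/13 * 100 = 28.15%

28.15


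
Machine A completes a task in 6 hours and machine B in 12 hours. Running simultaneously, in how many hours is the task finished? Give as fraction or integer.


Rate of A = 1/6 job per hour
Rate of B = 1/12 job per hour
Combined rate = 1/6 + 1/12
Find common denominator: (12 + 6)/(6*12) = 18/72
Combined rate = 1/4 job per hour
Time together = 1 / (1/4) = 4 hours

4


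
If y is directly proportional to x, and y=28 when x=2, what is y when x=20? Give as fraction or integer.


Direct proportion: y = kx
Find k: k = 28/2 = 14
Compute y at x=20: y = 14 * 20
y = 280

280


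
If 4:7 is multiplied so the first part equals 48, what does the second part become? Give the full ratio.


Original ratio: 4:7
First term target: 48
Scale factor = 48 / 4 = 12
Multiply second term: 7 * 12 = 84
Equivalent ratio = 48:84

48:84


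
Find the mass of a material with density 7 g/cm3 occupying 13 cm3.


Using mass = density * volume
Density = 7 g/cm3
Volume = 13 cm3
Mass = 7 * 13
= 91 g

91


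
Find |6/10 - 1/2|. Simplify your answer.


Simplify: 6/10 = 3/5 and 1/2 = 1/2
Find common denominator: LCD = 10
Convert: 6/10 and 5/10
Difference = |6 - 5|/10 = 1/10
Simplified = 1/10

1/10


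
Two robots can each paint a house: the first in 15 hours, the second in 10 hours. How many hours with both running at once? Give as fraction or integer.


Rate of A = 1/15 job per hour
Rate of B = 1/10 job per hour
Combined rate = 1/15 + 1/10
Find common denominator: (10 + 15)/(15*10) = 25/150
Combined rate = 1/6 job per hour
Time together = 1 / (1/6) = 6 hours

6


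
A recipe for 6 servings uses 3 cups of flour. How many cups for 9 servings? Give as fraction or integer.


Original: 3 cups for 6 servings
Target servings = 9
Scaling factor = 9/6
New amount = 3 * 9/6
= 27/6
= 9/2 cups

9/2


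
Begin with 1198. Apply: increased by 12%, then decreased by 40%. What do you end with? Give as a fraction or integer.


Start: 1198
Step 1: increase by 12% => multiply by 112/100
  1198 * 112/100 = 33544/25
Step 2: decrease by 40% => multiply by 60/100
  33544/25 * 60/100 = 100632/125
Final value = 100632/125

100632/125


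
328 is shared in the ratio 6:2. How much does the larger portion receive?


Total parts = 6 + 2 = 8
Value per part = 328 / 8 = 41
First share = 6 * 41 = 246
Second share = 2 * 41 = 82
Larger share = 246

246


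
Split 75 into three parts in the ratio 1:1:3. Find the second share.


Ratio = 1:1:3
Total parts = 1 + 1 + 3 = 5
Value per part = 75 / 5 = 15
First share = 1 * 15 = 15
Middle share = 1 * 15 = 15
Third share = 3 * 15 = 45

15


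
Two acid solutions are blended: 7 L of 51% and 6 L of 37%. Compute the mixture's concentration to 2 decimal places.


Solute in mixture 1 = 51% of 7 L = 7*51/100 = 357/100 L
Solute in mixture 2 = 37% of 6 L = 6*37/100 = 111/50 L
Total solute = 357/100 + 111/50 = 579/100 L
Total volume = 7 + 6 = 13 L
Final concentration = 579/100/13 * 100 = 44.54%

44.54


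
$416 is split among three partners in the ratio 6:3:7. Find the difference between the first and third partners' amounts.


Total parts = 6 + 3 + 7 = 16
Value per part = 416 / 16 = 26
Shares: 6*26=156, 3*26=78, 7*26=182
First share = 156, third share = 182
Difference = |156 - 182| = 26

26


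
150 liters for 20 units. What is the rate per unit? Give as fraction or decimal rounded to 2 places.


Total liters = 150
Number of units = 20
Unit rate = 150 / 20
= 7.50 liters per unit

7.50


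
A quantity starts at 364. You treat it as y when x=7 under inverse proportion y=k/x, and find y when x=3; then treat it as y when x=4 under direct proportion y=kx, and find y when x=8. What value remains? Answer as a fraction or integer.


Start with 364.
Step 1: Inverse prop: k = (364)*7; new y = k/3 = 364*7/3 = 2548/3
Step 2: Direct prop: k = (2548/3)/4; new y = k*8 = 2548/3*8/4 = 5096/3
Final result = 5096/3

5096/3


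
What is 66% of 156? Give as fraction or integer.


Compute 66% of 156
Convert percentage: 66% = 66/100
Multiply: 156 * 66/100
= 10296/100
= 2574/25

2574/25


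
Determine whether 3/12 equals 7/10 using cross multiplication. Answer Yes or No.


Cross multiply to check 3/12 = 7/10
Left cross product: 3 * 10 = 30
Right cross product: 12 * 7 = 84
30 != 84
Not equal, so proportions differ => No

No


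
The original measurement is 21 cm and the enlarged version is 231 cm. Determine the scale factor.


Original length = 21 cm
Scaled length = 231 cm
Scale factor = 231 / 21
= 11

11


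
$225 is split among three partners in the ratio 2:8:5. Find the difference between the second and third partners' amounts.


Total parts = 2 + 8 + 5 = 15
Value per part = 225 / 15 = 15
Shares: 2*15=30, 8*15=120, 5*15=75
Second share = 120, third share = 75
Difference = |120 - 75| = 45

45


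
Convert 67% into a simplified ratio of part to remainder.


Part = 67%, Remainder = 33%
Ratio = 67:33
GCD(67, 33) = 1
Simplify: 67:33 = 67:33

67:33


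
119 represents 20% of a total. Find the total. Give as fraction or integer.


Given: 119 is 20% of the whole
Set up: 119 = 20/100 * whole
whole = 119 * 100 / 20
whole = 11900 / 20
whole = 595

595


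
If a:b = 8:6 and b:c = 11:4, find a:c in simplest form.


Given a:b = 8:6 and b:c = 11:4
Make b consistent. Multiply first ratio by 11: a:b = 88:66
Multiply second ratio by 6: b:c = 66:24
Now b = 66 in both, so a:b:c = 88:66:24
Therefore a:c = 88:24
Simplify by GCD: a:c = 11:3

11:3


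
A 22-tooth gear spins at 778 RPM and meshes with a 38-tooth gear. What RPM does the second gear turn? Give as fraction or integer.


Gear ratio: teeth_A * RPM_A = teeth_B * RPM_B
22 * 778 = 38 * RPM_B
17116 = 38 * RPM_B
RPM_B = 17116 / 38
RPM_B = 8558/19

8558/19


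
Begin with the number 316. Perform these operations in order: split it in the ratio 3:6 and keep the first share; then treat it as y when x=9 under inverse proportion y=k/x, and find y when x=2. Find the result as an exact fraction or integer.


Start with 316.
Step 1: Split 3:6, first share = 316 * 3/9 = 316/3
Step 2: Inverse prop: k = (316/3)*9; new y = k/2 = 316/3*9/2 = 474
Final result = 474

474


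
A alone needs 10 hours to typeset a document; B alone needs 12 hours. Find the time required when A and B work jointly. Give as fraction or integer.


Rate of A = 1/10 job per hour
Rate of B = 1/12 job per hour
Combined rate = 1/10 + 1/12
Find common denominator: (12 + 10)/(10*12) = 22/120
Combined rate = 11/60 job per hour
Time together = 1 / (11/60) = 60/11 hours

60/11


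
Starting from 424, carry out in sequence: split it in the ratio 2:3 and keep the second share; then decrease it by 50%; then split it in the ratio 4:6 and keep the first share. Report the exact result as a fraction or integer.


Start with 424.
Step 1: Split 2:3, second share = 424 * 3/5 = 1272/5
Step 2: Decrease by 50%: 1272/5 * 50/100 = 636/5
Step 3: Split 4:6, first share = 636/5 * 4/10 = 1272/25
Final result = 1272/25

1272/25


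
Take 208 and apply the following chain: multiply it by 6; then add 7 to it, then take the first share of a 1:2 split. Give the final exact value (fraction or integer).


Start with 208.
Step 1: Multiply by 6: 208 * 6 = 1248
Step 2: Add 7: 1248+7=1255; split 1:2 first = 1255*1/3 = 1255/3
Final result = 1255/3

1255/3


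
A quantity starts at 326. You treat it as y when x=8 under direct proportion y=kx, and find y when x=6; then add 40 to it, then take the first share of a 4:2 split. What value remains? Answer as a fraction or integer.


Start with 326.
Step 1: Direct prop: k = (326)/8; new y = k*6 = 326*6/8 = 489/2
Step 2: Add 40: 489/2+40=569/2; split 4:2 first = 569/2*4/6 = 569/3
Final result = 569/3

569/3


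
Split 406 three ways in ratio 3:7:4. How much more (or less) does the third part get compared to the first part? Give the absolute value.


Total parts = 3 + 7 + 4 = 14
Value per part = 406 / 14 = 29
Shares: 3*29=87, 7*29=203, 4*29=116
Third share = 116, first share = 87
Difference = |116 - 87| = 29

29


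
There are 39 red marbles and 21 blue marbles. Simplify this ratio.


Find GCD(39, 21)
GCD = 3
Divide both by 3: 39/3 = 13, 21/3 = 7
Simplified ratio = 13:7

13:7


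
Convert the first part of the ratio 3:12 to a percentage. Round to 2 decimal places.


Total parts = 3 + 12 = 15
First part fraction = 3/15
Percentage = (3/15) * 100
= 0.2 * 100
= 20.00%

20.00


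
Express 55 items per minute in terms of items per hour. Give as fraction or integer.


Converting from per minute to per hour
Rate = 55 items per minute
Multiply by 60: 55 * 60
= 3300 items per hour

3300


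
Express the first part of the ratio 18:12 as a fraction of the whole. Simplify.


Total parts = 18 + 12 = 30
First part fraction = 18/30
Simplify: 18/30 = 3/5

3/5


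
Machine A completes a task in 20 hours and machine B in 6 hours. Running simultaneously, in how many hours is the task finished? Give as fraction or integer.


Rate of A = 1/20 job per hour
Rate of B = 1/6 job per hour
Combined rate = 1/20 + 1/6
Find common denominator: (6 + 20)/(20*6) = 26/120
Combined rate = 13/60 job per hour
Time together = 1 / (13/60) = 60/13 hours

60/13


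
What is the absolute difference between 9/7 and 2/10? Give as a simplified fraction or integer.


Simplify: 9/7 = 9/7 and 2/10 = 1/5
Find common denominator: LCD = 35
Convert: 45/35 and 7/35
Difference = |45 - 7|/35 = 38/35
Simplified = 38/35

38/35


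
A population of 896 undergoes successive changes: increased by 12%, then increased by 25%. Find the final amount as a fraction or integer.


Start: 896
Step 1: increase by 12% => multiply by 112/100
  896 * 112/100 = 25088/25
Step 2: increase by 25% => multiply by 125/100
  25088/25 * 125/100 = 6272/5
Final value = 6272/5

6272/5


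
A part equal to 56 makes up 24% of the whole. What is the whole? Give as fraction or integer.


Given: 56 is 24% of the whole
Set up: 56 = 24/100 * whole
whole = 56 * 100 / 24
whole = 5600 / 24
whole = 700/3

700/3


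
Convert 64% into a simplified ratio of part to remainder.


Part = 64%, Remainder = 36%
Ratio = 64:36
GCD(64, 36) = 4
Simplify: 16:9 = 16:9

16:9


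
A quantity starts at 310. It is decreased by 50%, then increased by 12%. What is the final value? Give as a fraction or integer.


Start: 310
Step 1: decrease by 50% => multiply by 50/100
  310 * 50/100 = 155
Step 2: increase by 12% => multiply by 112/100
  155 * 112/100 = 868/5
Final value = 868/5

868/5


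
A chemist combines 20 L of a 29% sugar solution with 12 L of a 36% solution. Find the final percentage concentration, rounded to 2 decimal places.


Solute in mixture 1 = 29% of 20 L = 20*29/100 = 29/5 L
Solute in mixture 2 = 36% of 12 L = 12*36/100 = 108/25 L
Total solute = 29/5 + 108/25 = 253/25 L
Total volume = 20 + 12 = 32 L
Final concentration = 253/25/32 * 100 = 31.63%

31.63


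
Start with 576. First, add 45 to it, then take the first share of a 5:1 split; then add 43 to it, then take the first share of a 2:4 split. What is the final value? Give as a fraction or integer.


Start with 576.
Step 1: Add 45: 576+45=621; split 5:1 first = 621*5/6 = 1035/2
Step 2: Add 43: 1035/2+43=1121/2; split 2:4 first = 1121/2*2/6 = 1121/6
Final result = 1121/6

1121/6


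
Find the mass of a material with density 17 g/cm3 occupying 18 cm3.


Using mass = density * volume
Density = 17 g/cm3
Volume = 18 cm3
Mass = 17 * 18
= 306 g

306


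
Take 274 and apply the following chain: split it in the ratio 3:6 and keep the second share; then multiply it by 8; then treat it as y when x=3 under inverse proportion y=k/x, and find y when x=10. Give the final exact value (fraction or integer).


Start with 274.
Step 1: Split 3:6, second share = 274 * 6/9 = 548/3
Step 2: Multiply by 8: 548/3 * 8 = 4384/3
Step 3: Inverse prop: k = (4384/3)*3; new y = k/10 = 4384/3*3/10 = 2192/5
Final result = 2192/5

2192/5


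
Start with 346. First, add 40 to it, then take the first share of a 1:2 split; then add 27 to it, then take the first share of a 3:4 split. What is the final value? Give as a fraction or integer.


Start with 346.
Step 1: Add 40: 346+40=386; split 1:2 first = 386*1/3 = 386/3
Step 2: Add 27: 386/3+27=467/3; split 3:4 first = 467/3*3/7 = 467/7
Final result = 467/7

467/7


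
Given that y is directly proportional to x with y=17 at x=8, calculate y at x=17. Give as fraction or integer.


Direct proportion: y = kx
Find k: k = 17/8 = 17/8
Compute y at x=17: y = 17/8 * 17
y = 289/8

289/8


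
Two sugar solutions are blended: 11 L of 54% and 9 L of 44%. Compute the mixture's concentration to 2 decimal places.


Solute in mixture 1 = 54% of 11 L = 11*54/100 = 297/50 L
Solute in mixture 2 = 44% of 9 L = 9*44/100 = 99/25 L
Total solute = 297/50 + 99/25 = 99/10 L
Total volume = 11 + 9 = 20 L
Final concentration = 99/10/20 * 100 = 49.50%

49.50


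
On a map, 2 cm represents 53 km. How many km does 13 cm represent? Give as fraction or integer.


Map scale: 2 cm = 53 km
Measured distance on map = 13 cm
Set up proportion: 13 * 53 / 2
= 689 / 2
= 689/2 km

689/2


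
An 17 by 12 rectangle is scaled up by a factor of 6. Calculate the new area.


Original dimensions: 17 x 12
Enlargement factor = 6
New width = 17 * 6 = 102
New height = 12 * 6 = 72
New area = 102 * 72 = 7344

7344


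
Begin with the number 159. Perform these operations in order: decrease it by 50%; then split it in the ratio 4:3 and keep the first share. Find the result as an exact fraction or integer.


Start with 159.
Step 1: Decrease by 50%: 159 * 50/100 = 159/2
Step 2: Split 4:3, first share = 159/2 * 4/7 = 318/7
Final result = 318/7

318/7


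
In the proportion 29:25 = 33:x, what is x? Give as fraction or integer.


Setting up: 29/25 = 33/x
Cross multiply: 29 * x = 25 * 33
29x = 825
x = 825/29
x = 825/29

825/29


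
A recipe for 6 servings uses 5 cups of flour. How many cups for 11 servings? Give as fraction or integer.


Original: 5 cups for 6 servings
Target servings = 11
Scaling factor = 11/6
New amount = 5 * 11/6
= 55/6
= 55/6 cups

55/6


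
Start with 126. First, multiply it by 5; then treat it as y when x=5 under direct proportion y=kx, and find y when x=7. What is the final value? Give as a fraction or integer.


Start with 126.
Step 1: Multiply by 5: 126 * 5 = 630
Step 2: Direct prop: k = (630)/5; new y = k*7 = 630*7/5 = 882
Final result = 882

882


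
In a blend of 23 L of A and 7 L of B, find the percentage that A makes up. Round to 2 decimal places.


Volume of A = 23 L
Volume of B = 7 L
Total volume = 23 + 7 = 30 L
Percentage of A = (23/30) * 100
= 76.67%

76.67


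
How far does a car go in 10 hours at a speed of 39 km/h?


Using distance = speed * time
Speed = 39 km/h
Time = 10 hours
Distance = 39 * 10
= 390 km

390


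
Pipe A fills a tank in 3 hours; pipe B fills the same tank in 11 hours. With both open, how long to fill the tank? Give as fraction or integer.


Rate of A = 1/3 job per hour
Rate of B = 1/11 job per hour
Combined rate = 1/3 + 1/11
Find common denominator: (11 + 3)/(3*11) = 14/33
Combined rate = 14/33 job per hour
Time together = 1 / (14/33) = 33/14 hours

33/14


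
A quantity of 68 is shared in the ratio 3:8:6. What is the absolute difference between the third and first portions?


Total parts = 3 + 8 + 6 = 17
Value per part = 68 / 17 = 4
Shares: 3*4=12, 8*4=32, 6*4=24
Third share = 24, first share = 12
Difference = |24 - 12| = 12

12


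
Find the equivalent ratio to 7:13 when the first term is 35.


Original ratio: 7:13
First term target: 35
Scale factor = 35 / 7 = 5
Multiply second term: 13 * 5 = 65
Equivalent ratio = 35:65

35:65


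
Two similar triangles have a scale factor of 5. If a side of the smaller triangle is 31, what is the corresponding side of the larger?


Similar triangles have proportional sides
Scale factor = 5
Smaller side = 31
Corresponding larger side = 31 * 5
= 155

155


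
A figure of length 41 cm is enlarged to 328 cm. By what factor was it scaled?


Original length = 41 cm
Scaled length = 328 cm
Scale factor = 328 / 41
= 8

8


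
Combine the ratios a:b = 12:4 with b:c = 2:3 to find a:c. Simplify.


Given a:b = 12:4 and b:c = 2:3
Make b consistent. Multiply first ratio by 2: a:b = 24:8
Multiply second ratio by 4: b:c = 8:12
Now b = 8 in both, so a:b:c = 24:8:12
Therefore a:c = 24:12
Simplify by GCD: a:c = 2:1

2:1


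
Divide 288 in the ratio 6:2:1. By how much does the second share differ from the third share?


Total parts = 6 + 2 + 1 = 9
Value per part = 288 / 9 = 32
Shares: 6*32=192, 2*32=64, 1*32=32
Second share = 64, third share = 32
Difference = |64 - 32| = 32

32


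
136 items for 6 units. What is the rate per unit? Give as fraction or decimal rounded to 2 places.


Total items = 136
Number of units = 6
Unit rate = 136 / 6
= 22.67 items per unit

22.67


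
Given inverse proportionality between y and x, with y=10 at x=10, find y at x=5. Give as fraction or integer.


Inverse proportion: y = k/x
Find k: k = 10 * 10 = 100
Compute y at x=5: y = 100/5
y = 20

20


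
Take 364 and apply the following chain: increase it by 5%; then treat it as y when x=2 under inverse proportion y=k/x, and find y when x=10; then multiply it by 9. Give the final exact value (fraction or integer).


Start with 364.
Step 1: Increase by 5%: 364 * 105/100 = 1911/5
Step 2: Inverse prop: k = (1911/5)*2; new y = k/10 = 1911/5*2/10 = 1911/25
Step 3: Multiply by 9: 1911/25 * 9 = 17199/25
Final result = 17199/25

17199/25


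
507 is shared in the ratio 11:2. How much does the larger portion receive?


Total parts = 11 + 2 = 13
Value per part = 507 / 13 = 39
First share = 11 * 39 = 429
Second share = 2 * 39 = 78
Larger share = 429

429


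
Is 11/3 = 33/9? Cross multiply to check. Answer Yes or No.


Cross multiply to check 11/3 = 33/9
Left cross product: 11 * 9 = 99
Right cross product: 3 * 33 = 99
99 = 99
Equal, so proportions match => Yes

Yes


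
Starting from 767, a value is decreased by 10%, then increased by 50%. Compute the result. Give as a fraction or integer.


Start: 767
Step 1: decrease by 10% => multiply by 90/100
  767 * 90/100 = 6903/10
Step 2: increase by 50% => multiply by 150/100
  6903/10 * 150/100 = 20709/20
Final value = 20709/20

20709/20


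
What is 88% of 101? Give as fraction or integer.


Compute 88% of 101
Convert percentage: 88% = 88/100
Multiply: 101 * 88/100
= 8888/100
= 2222/25

2222/25


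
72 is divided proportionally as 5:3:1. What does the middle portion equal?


Ratio = 5:3:1
Total parts = 5 + 3 + 1 = 9
Value per part = 72 / 9 = 8
First share = 5 * 8 = 40
Middle share = 3 * 8 = 24
Third share = 1 * 8 = 8

24


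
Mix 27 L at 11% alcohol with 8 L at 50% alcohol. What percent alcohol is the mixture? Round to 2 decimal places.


Solute in mixture 1 = 11% of 27 L = 27*11/100 = 297/100 L
Solute in mixture 2 = 50% of 8 L = 8*50/100 = 4 L
Total solute = 297/100 + 4 = 697/100 L
Total volume = 27 + 8 = 35 L
Final concentration = 697/100/35 * 100 = 19.91%

19.91


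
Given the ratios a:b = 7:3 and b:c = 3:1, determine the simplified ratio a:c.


Given a:b = 7:3 and b:c = 3:1
Make b consistent. Multiply first ratio by 3: a:b = 21:9
Multiply second ratio by 3: b:c = 9:3
Now b = 9 in both, so a:b:c = 21:9:3
Therefore a:c = 21:3
Simplify by GCD: a:c = 7:1

7:1


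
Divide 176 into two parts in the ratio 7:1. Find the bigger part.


Total parts = 7 + 1 = 8
Value per part = 176 / 8 = 22
First share = 7 * 22 = 154
Second share = 1 * 22 = 22
Larger share = 154

154


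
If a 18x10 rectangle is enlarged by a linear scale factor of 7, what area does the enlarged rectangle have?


Original dimensions: 18 x 10
Enlargement factor = 7
New width = 18 * 7 = 126
New height = 10 * 7 = 70
New area = 126 * 70 = 8820

8820


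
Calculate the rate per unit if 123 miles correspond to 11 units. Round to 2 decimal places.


Total miles = 123
Number of units = 11
Unit rate = 123 / 11
= 11.18 miles per unit

11.18


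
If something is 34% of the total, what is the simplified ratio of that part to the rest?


Part = 34%, Remainder = 66%
Ratio = 34:66
GCD(34, 66) = 2
Simplify: 17:33 = 17:33

17:33


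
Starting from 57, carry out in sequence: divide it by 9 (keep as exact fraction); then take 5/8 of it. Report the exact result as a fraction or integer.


Start with 57.
Step 1: Divide by 9: 57 / 9 = 19/3
Step 2: Take 5/8: 19/3 * 5/8 = 95/24
Final result = 95/24

95/24


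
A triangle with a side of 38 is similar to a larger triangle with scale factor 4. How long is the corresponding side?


Similar triangles have proportional sides
Scale factor = 4
Smaller side = 38
Corresponding larger side = 38 * 4
= 152

152


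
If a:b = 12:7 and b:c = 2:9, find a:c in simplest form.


Given a:b = 12:7 and b:c = 2:9
Make b consistent. Multiply first ratio by 2: a:b = 24:14
Multiply second ratio by 7: b:c = 14:63
Now b = 14 in both, so a:b:c = 24:14:63
Therefore a:c = 24:63
Simplify by GCD: a:c = 8:21

8:21


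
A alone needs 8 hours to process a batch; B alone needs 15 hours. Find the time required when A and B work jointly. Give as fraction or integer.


Rate of A = 1/8 job per hour
Rate of B = 1/15 job per hour
Combined rate = 1/8 + 1/15
Find common denominator: (15 + 8)/(8*15) = 23/120
Combined rate = 23/120 job per hour
Time together = 1 / (23/120) = 120/23 hours

120/23


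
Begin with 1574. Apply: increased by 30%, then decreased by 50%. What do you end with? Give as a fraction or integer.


Start: 1574
Step 1: increase by 30% => multiply by 130/100
  1574 * 130/100 = 10231/5
Step 2: decrease by 50% => multiply by 50/100
  10231/5 * 50/100 = 10231/10
Final value = 10231/10

10231/10


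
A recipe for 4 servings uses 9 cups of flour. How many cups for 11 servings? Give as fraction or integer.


Original: 9 cups for 4 servings
Target servings = 11
Scaling factor = 11/4
New amount = 9 * 11/4
= 99/4
= 99/4 cups

99/4


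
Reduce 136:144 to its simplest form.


Find GCD(136, 144)
GCD = 8
Divide both by 8: 136/8 = 17, 144/8 = 18
Simplified ratio = 17:18

17:18


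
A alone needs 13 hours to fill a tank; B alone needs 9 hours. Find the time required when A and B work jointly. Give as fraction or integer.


Rate of A = 1/13 job per hour
Rate of B = 1/9 job per hour
Combined rate = 1/13 + 1/9
Find common denominator: (9 + 13)/(13*9) = 22/117
Combined rate = 22/117 job per hour
Time together = 1 / (22/117) = 117/22 hours

117/22


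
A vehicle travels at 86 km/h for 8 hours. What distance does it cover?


Using distance = speed * time
Speed = 86 km/h
Time = 8 hours
Distance = 86 * 8
= 688 km

688


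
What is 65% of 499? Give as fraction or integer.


Compute 65% of 499
Convert percentage: 65% = 65/100
Multiply: 499 * 65/100
= 32435/100
= 6487/20

6487/20


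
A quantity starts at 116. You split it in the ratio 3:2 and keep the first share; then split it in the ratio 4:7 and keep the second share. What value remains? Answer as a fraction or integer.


Start with 116.
Step 1: Split 3:2, first share = 116 * 3/5 = 348/5
Step 2: Split 4:7, second share = 348/5 * 7/11 = 2436/55
Final result = 2436/55

2436/55


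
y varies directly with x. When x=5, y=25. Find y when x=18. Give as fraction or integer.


Direct proportion: y = kx
Find k: k = 25/5 = 5
Compute y at x=18: y = 5 * 18
y = 90

90


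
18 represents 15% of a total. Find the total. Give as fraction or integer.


Given: 18 is 15% of the whole
Set up: 18 = 15/100 * whole
whole = 18 * 100 / 15
whole = 1800 / 15
whole = 120

120


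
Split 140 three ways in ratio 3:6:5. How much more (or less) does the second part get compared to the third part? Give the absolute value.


Total parts = 3 + 6 + 5 = 14
Value per part = 140 / 14 = 10
Shares: 3*10=30, 6*10=60, 5*10=50
Second share = 60, third share = 50
Difference = |60 - 50| = 10

10


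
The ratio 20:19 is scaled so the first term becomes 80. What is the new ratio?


Original ratio: 20:19
First term target: 80
Scale factor = 80 / 20 = 4
Multiply second term: 19 * 4 = 76
Equivalent ratio = 80:76

80:76


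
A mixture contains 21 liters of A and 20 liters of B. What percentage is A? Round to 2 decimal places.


Volume of A = 21 L
Volume of B = 20 L
Total volume = 21 + 20 = 41 L
Percentage of A = (21/41) * 100
= 51.22%

51.22


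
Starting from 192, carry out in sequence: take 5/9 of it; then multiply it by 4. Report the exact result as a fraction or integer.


Start with 192.
Step 1: Take 5/9: 192 * 5/9 = 320/3
Step 2: Multiply by 4: 320/3 * 4 = 1280/3
Final result = 1280/3

1280/3


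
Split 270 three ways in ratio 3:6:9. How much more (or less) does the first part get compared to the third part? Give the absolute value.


Total parts = 3 + 6 + 9 = 18
Value per part = 270 / 18 = 15
Shares: 3*15=45, 6*15=90, 9*15=135
First share = 45, third share = 135
Difference = |45 - 135| = 90

90


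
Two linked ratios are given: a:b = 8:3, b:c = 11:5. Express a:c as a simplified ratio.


Given a:b = 8:3 and b:c = 11:5
Make b consistent. Multiply first ratio by 11: a:b = 88:33
Multiply second ratio by 3: b:c = 33:15
Now b = 33 in both, so a:b:c = 88:33:15
Therefore a:c = 88:15
Simplify by GCD: a:c = 88:15

88:15


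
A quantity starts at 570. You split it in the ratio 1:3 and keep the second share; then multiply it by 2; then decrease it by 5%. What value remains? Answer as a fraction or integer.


Start with 570.
Step 1: Split 1:3, second share = 570 * 3/4 = 855/2
Step 2: Multiply by 2: 855/2 * 2 = 855
Step 3: Decrease by 5%: 855 * 95/100 = 3249/4
Final result = 3249/4

3249/4


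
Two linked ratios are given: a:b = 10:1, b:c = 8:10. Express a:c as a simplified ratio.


Given a:b = 10:1 and b:c = 8:10
Make b consistent. Multiply first ratio by 8: a:b = 80:8
Multiply second ratio by 1: b:c = 8:10
Now b = 8 in both, so a:b:c = 80:8:10
Therefore a:c = 80:10
Simplify by GCD: a:c = 8:1

8:1


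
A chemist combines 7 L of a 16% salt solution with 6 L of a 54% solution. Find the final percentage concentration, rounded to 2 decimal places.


Solute in mixture 1 = 16% of 7 L = 7*16/100 = 28/25 L
Solute in mixture 2 = 54% of 6 L = 6*54/100 = 81/25 L
Total solute = 28/25 + 81/25 = 109/25 L
Total volume = 7 + 6 = 13 L
Final concentration = 109/25/13 * 100 = 33.54%

33.54


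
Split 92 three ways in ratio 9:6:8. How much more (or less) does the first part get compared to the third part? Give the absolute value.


Total parts = 9 + 6 + 8 = 23
Value per part = 92 / 23 = 4
Shares: 9*4=36, 6*4=24, 8*4=32
First share = 36, third share = 32
Difference = |36 - 32| = 4

4


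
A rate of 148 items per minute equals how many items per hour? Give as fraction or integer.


Converting from per minute to per hour
Rate = 148 items per minute
Multiply by 60: 148 * 60
= 8880 items per hour

8880


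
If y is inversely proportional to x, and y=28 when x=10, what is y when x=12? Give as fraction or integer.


Inverse proportion: y = k/x
Find k: k = 10 * 28 = 280
Compute y at x=12: y = 280/12
y = 70/3

70/3


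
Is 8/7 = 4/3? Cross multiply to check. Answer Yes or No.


Cross multiply to check 8/7 = 4/3
Left cross product: 8 * 3 = 24
Right cross product: 7 * 4 = 28
24 != 28
Not equal, so proportions differ => No

No


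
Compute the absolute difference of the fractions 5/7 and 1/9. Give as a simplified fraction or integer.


Simplify: 5/7 = 5/7 and 1/9 = 1/9
Find common denominator: LCD = 63
Convert: 45/63 and 7/63
Difference = |45 - 7|/63 = 38/63
Simplified = 38/63

38/63


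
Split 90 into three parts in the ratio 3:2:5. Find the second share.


Ratio = 3:2:5
Total parts = 3 + 2 + 5 = 10
Value per part = 90 / 10 = 9
First share = 3 * 9 = 27
Middle share = 2 * 9 = 18
Third share = 5 * 9 = 45

18


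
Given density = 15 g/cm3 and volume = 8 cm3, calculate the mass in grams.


Using mass = density * volume
Density = 15 g/cm3
Volume = 8 cm3
Mass = 15 * 8
= 120 g

120


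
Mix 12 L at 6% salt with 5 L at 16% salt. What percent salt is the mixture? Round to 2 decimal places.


Solute in mixture 1 = 6% of 12 L = 12*6/100 = 18/25 L
Solute in mixture 2 = 16% of 5 L = 5*16/100 = 4/5 L
Total solute = 18/25 + 4/5 = 38/25 L
Total volume = 12 + 5 = 17 L
Final concentration = 38/25/17 * 100 = 8.94%

8.94


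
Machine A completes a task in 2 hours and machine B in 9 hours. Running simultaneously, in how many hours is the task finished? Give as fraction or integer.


Rate of A = 1/2 job per hour
Rate of B = 1/9 job per hour
Combined rate = 1/2 + 1/9
Find common denominator: (9 + 2)/(2*9) = 11/18
Combined rate = 11/18 job per hour
Time together = 1 / (11/18) = 18/11 hours

18/11
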